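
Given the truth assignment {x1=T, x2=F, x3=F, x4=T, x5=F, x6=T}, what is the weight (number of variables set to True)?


The weight is the number of variables assigned True.
True variables: x1, x4, x6.
Weight = 3.

3


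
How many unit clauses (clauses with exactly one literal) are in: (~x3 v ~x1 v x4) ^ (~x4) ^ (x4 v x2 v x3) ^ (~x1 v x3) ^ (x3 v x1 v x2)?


A unit clause contains exactly one literal.
Unit clauses found: (~x4).
Count = 1.

1


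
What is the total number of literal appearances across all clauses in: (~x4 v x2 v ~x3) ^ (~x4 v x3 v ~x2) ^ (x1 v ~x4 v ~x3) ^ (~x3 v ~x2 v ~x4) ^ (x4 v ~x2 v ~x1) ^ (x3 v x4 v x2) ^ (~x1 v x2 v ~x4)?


Clause lengths: 3, 3, 3, 3, 3, 3, 3.
Sum = 3 + 3 + 3 + 3 + 3 + 3 + 3 = 21.

21


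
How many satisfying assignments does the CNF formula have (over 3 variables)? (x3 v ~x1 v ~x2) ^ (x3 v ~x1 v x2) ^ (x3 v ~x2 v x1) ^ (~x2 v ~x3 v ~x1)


Enumerate all 8 truth assignments over 3 variables.
Test each against every clause.
Satisfying assignments found: 4.

4


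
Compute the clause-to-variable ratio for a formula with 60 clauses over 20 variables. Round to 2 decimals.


Clause-to-variable ratio = clauses / variables.
60 / 20 = 3.0.

3.0


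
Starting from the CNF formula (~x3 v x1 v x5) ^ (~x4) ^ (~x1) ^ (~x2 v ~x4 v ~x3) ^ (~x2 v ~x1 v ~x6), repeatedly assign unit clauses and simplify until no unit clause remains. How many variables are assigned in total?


Unit propagation repeatedly assigns the literal in any unit clause, then simplifies.
Assignments in order: x4 = F, x1 = F.
No further unit clauses remain.
Total variables assigned = 2.

2


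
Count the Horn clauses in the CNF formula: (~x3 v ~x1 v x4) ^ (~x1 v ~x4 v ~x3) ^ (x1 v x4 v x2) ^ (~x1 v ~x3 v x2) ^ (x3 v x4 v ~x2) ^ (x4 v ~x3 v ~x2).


A Horn clause has at most one positive literal.
Clause 1: 1 positive lit(s) -> Horn
Clause 2: 0 positive lit(s) -> Horn
Clause 3: 3 positive lit(s) -> not Horn
Clause 4: 1 positive lit(s) -> Horn
Clause 5: 2 positive lit(s) -> not Horn
Clause 6: 1 positive lit(s) -> Horn
Total Horn clauses = 4.

4


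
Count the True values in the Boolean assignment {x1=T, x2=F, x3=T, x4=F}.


The weight is the number of variables assigned True.
True variables: x1, x3.
Weight = 2.

2


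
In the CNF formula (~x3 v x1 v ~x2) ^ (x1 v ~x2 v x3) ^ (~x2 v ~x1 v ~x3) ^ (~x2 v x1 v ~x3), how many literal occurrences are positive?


Scan each clause for unnegated literals.
Clause 1: 1 positive; Clause 2: 2 positive; Clause 3: 0 positive; Clause 4: 1 positive.
Total positive literal occurrences = 4.

4


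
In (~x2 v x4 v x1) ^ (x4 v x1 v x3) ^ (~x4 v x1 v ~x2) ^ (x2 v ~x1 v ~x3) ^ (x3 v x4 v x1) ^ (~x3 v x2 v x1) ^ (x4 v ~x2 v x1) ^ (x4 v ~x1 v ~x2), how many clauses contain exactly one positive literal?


A definite clause has exactly one positive literal.
Clause 1: 2 positive -> not definite
Clause 2: 3 positive -> not definite
Clause 3: 1 positive -> definite
Clause 4: 1 positive -> definite
Clause 5: 3 positive -> not definite
Clause 6: 2 positive -> not definite
Clause 7: 2 positive -> not definite
Clause 8: 1 positive -> definite
Definite clause count = 3.

3


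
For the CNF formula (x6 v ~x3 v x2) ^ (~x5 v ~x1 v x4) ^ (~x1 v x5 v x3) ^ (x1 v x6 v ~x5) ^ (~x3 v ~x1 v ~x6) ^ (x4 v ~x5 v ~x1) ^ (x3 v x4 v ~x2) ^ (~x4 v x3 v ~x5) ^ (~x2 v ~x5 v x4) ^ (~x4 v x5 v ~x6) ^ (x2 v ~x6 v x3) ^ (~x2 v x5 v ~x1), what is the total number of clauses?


Each group enclosed in parentheses joined by ^ is one clause.
Counting the conjuncts: 12 clauses.

12


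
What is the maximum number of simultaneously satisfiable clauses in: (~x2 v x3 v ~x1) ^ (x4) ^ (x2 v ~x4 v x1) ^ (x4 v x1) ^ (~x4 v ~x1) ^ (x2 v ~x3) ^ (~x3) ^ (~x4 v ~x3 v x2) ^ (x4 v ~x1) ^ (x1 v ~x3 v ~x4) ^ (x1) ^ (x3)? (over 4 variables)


Enumerate all 16 truth assignments.
For each, count how many of the 12 clauses are satisfied.
The formula is not fully satisfiable, so the maximum is below 12.
Maximum simultaneously satisfiable clauses = 10.

10


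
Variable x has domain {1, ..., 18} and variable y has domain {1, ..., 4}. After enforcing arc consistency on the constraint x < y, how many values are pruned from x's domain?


For the constraint x < y, x needs a supporting value in y's domain.
x can be at most 3 (one less than y's maximum).
Valid x values from domain: 3 out of 18.
Pruned = 18 - 3 = 15.

15


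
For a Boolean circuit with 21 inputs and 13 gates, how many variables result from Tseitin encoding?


The Tseitin transformation introduces one auxiliary variable per gate.
Total variables = inputs + gates = 21 + 13 = 34.

34


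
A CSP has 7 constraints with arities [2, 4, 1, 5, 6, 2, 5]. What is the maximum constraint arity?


The arities are: 2, 4, 1, 5, 6, 2, 5.
Scan for the maximum value.
Maximum arity = 6.

6


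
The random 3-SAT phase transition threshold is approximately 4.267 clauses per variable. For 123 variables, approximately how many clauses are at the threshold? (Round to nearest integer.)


The 3-SAT phase transition occurs at approximately 4.267 clauses per variable.
m = 4.267 * 123 = 524.841.
Rounded to nearest integer: 525.

525


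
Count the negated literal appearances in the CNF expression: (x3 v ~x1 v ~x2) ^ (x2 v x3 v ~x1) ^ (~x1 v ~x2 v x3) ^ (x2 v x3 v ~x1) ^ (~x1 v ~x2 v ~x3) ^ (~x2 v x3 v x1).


Scan each clause for negated literals.
Clause 1: 2 negative; Clause 2: 1 negative; Clause 3: 2 negative; Clause 4: 1 negative; Clause 5: 3 negative; Clause 6: 1 negative.
Total negative literal occurrences = 10.

10


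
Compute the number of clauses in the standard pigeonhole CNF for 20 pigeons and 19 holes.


The PHP encoding has two parts:
1) At-least-one-hole clauses: 20 (one per pigeon, each with 19 literals).
2) At-most-one-pigeon-per-hole clauses: 19 holes * C(20,2) = 19 * 190 = 3610.
Total clauses = 20 + 3610 = 3630.

3630


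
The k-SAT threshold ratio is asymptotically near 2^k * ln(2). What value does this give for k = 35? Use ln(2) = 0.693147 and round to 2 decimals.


Using the asymptotic formula: threshold ~ 2^k * ln(2).
2^35 = 34359738368.
34359738368 * 0.693147 = 23816349570.56.

23816349570.56


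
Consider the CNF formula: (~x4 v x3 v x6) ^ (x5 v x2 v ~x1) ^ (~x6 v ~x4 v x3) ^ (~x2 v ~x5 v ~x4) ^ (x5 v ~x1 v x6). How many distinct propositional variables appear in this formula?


Identify each distinct variable in the formula.
Variables found: x1, x2, x3, x4, x5, x6.
Total distinct variables = 6.

6


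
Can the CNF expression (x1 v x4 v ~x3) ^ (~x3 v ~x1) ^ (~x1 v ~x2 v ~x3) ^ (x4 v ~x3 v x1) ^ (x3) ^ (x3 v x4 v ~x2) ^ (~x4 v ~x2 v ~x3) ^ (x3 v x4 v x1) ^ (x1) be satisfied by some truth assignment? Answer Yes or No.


Check all 16 possible truth assignments.
Number of satisfying assignments found: 0.
The formula is unsatisfiable.

No


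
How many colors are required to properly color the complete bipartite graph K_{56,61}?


K_{56,61} is bipartite by definition: the two parts are independent sets, with every edge crossing between them.
Color all vertices in one part with color 1 and all vertices in the other part with color 2.
Since the graph has at least one edge, one color does not suffice.
Chromatic number = 2.

2


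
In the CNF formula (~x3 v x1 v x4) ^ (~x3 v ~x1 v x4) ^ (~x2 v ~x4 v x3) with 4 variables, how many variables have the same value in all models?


Find all satisfying assignments: 10 model(s).
Check which variables have the same value in every model.
No variable is fixed across all models.
Backbone size = 0.

0


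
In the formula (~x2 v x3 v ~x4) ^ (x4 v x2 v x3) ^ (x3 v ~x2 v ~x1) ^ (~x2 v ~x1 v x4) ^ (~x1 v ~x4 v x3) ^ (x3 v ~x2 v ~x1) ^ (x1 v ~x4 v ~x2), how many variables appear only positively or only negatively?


A pure literal appears in only one polarity across all clauses.
Pure literals: x3 (positive only).
Count = 1.

1


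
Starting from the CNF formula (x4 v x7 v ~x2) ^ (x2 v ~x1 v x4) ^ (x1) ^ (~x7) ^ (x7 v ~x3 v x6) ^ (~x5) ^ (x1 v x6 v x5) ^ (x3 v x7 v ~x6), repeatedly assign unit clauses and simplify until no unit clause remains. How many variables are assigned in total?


Unit propagation repeatedly assigns the literal in any unit clause, then simplifies.
Assignments in order: x1 = T, x7 = F, x5 = F.
No further unit clauses remain.
Total variables assigned = 3.

3


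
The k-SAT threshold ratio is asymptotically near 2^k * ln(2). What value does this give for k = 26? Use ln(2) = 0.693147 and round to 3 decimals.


Using the asymptotic formula: threshold ~ 2^k * ln(2).
2^26 = 67108864.
67108864 * 0.693147 = 46516307.755.

46516307.755


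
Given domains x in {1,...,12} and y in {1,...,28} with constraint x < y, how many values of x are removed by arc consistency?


For the constraint x < y, x needs a supporting value in y's domain.
x can be at most 27 (one less than y's maximum).
Valid x values from domain: 12 out of 12.
Pruned = 12 - 12 = 0.

0


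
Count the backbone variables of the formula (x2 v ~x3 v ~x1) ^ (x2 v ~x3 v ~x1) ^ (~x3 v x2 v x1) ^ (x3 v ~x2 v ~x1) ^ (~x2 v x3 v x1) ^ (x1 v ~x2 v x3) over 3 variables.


Find all satisfying assignments: 4 model(s).
Check which variables have the same value in every model.
No variable is fixed across all models.
Backbone size = 0.

0


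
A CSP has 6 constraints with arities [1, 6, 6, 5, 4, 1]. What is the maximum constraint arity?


The arities are: 1, 6, 6, 5, 4, 1.
Scan for the maximum value.
Maximum arity = 6.

6


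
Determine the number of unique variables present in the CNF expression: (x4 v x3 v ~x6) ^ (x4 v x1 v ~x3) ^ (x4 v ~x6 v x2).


Identify each distinct variable in the formula.
Variables found: x1, x2, x3, x4, x6.
Total distinct variables = 5.

5


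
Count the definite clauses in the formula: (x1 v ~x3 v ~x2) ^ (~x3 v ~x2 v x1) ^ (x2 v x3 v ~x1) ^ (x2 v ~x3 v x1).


A definite clause has exactly one positive literal.
Clause 1: 1 positive -> definite
Clause 2: 1 positive -> definite
Clause 3: 2 positive -> not definite
Clause 4: 2 positive -> not definite
Definite clause count = 2.

2


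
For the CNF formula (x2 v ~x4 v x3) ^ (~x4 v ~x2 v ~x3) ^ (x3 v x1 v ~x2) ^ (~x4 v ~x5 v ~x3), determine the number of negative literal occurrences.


Scan each clause for negated literals.
Clause 1: 1 negative; Clause 2: 3 negative; Clause 3: 1 negative; Clause 4: 3 negative.
Total negative literal occurrences = 8.

8


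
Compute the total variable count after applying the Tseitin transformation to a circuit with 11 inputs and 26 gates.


The Tseitin transformation introduces one auxiliary variable per gate.
Total variables = inputs + gates = 11 + 26 = 37.

37


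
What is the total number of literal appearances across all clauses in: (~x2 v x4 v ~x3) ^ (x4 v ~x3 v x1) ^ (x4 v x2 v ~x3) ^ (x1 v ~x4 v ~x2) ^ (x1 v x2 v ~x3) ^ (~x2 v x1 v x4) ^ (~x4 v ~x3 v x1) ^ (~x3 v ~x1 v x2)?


Clause lengths: 3, 3, 3, 3, 3, 3, 3, 3.
Sum = 3 + 3 + 3 + 3 + 3 + 3 + 3 + 3 = 24.

24


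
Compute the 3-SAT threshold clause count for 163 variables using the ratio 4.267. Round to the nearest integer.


The 3-SAT phase transition occurs at approximately 4.267 clauses per variable.
m = 4.267 * 163 = 695.521.
Rounded to nearest integer: 696.

696


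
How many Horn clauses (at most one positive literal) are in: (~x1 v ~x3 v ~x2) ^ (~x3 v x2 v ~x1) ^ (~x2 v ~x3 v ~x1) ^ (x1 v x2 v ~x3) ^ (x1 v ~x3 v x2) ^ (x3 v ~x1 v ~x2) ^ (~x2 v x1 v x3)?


A Horn clause has at most one positive literal.
Clause 1: 0 positive lit(s) -> Horn
Clause 2: 1 positive lit(s) -> Horn
Clause 3: 0 positive lit(s) -> Horn
Clause 4: 2 positive lit(s) -> not Horn
Clause 5: 2 positive lit(s) -> not Horn
Clause 6: 1 positive lit(s) -> Horn
Clause 7: 2 positive lit(s) -> not Horn
Total Horn clauses = 4.

4


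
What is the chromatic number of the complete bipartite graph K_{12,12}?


K_{12,12} is bipartite by definition: the two parts are independent sets, with every edge crossing between them.
Color all vertices in one part with color 1 and all vertices in the other part with color 2.
Since the graph has at least one edge, one color does not suffice.
Chromatic number = 2.

2


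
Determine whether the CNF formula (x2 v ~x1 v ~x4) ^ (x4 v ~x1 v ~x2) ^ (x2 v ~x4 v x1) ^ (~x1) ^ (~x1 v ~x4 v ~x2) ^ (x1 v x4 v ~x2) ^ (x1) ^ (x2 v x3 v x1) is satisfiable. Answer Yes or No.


Check all 16 possible truth assignments.
Number of satisfying assignments found: 0.
The formula is unsatisfiable.

No


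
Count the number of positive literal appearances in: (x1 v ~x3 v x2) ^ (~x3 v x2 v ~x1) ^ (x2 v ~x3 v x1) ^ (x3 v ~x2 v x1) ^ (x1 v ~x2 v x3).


Scan each clause for unnegated literals.
Clause 1: 2 positive; Clause 2: 1 positive; Clause 3: 2 positive; Clause 4: 2 positive; Clause 5: 2 positive.
Total positive literal occurrences = 9.

9


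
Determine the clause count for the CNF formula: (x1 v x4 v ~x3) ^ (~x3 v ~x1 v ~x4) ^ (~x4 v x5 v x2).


Each group enclosed in parentheses joined by ^ is one clause.
Counting the conjuncts: 3 clauses.

3


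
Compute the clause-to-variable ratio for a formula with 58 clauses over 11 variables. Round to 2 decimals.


Clause-to-variable ratio = clauses / variables.
58 / 11 = 5.27.

5.27


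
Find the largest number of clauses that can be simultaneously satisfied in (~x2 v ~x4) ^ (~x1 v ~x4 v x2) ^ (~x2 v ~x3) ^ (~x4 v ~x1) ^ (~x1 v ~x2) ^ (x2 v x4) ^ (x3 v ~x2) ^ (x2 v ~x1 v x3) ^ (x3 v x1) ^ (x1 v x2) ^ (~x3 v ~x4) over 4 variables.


Enumerate all 16 truth assignments.
For each, count how many of the 11 clauses are satisfied.
The formula is not fully satisfiable, so the maximum is below 11.
Maximum simultaneously satisfiable clauses = 10.

10


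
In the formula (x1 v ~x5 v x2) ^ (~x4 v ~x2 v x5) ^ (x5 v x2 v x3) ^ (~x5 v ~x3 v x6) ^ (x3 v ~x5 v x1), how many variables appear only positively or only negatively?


A pure literal appears in only one polarity across all clauses.
Pure literals: x1 (positive only), x4 (negative only), x6 (positive only).
Count = 3.

3


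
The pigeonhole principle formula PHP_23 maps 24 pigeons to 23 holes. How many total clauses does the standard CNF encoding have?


The PHP encoding has two parts:
1) At-least-one-hole clauses: 24 (one per pigeon, each with 23 literals).
2) At-most-one-pigeon-per-hole clauses: 23 holes * C(24,2) = 23 * 276 = 6348.
Total clauses = 24 + 6348 = 6372.

6372


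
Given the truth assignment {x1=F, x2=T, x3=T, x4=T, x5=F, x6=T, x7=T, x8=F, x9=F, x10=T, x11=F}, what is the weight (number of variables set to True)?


The weight is the number of variables assigned True.
True variables: x2, x3, x4, x6, x7, x10.
Weight = 6.

6


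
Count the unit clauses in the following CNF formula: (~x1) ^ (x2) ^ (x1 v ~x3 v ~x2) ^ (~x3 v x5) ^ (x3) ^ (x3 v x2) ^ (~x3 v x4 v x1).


A unit clause contains exactly one literal.
Unit clauses found: (~x1), (x2), (x3).
Count = 3.

3


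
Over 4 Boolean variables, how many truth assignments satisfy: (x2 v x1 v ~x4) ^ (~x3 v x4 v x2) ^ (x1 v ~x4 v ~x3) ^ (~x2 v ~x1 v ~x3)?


Enumerate all 16 truth assignments over 4 variables.
Test each against every clause.
Satisfying assignments found: 9.

9


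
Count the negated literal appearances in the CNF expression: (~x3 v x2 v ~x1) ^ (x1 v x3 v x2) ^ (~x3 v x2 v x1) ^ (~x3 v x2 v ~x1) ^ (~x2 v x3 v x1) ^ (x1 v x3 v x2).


Scan each clause for negated literals.
Clause 1: 2 negative; Clause 2: 0 negative; Clause 3: 1 negative; Clause 4: 2 negative; Clause 5: 1 negative; Clause 6: 0 negative.
Total negative literal occurrences = 6.

6


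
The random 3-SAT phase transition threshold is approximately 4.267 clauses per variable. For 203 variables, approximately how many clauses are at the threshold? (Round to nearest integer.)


The 3-SAT phase transition occurs at approximately 4.267 clauses per variable.
m = 4.267 * 203 = 866.201.
Rounded to nearest integer: 866.

866


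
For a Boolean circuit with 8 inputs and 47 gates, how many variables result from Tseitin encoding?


The Tseitin transformation introduces one auxiliary variable per gate.
Total variables = inputs + gates = 8 + 47 = 55.

55


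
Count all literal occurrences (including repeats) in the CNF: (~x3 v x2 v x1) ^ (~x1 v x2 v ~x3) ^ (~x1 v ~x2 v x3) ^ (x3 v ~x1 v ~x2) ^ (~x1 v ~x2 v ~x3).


Clause lengths: 3, 3, 3, 3, 3.
Sum = 3 + 3 + 3 + 3 + 3 = 15.

15


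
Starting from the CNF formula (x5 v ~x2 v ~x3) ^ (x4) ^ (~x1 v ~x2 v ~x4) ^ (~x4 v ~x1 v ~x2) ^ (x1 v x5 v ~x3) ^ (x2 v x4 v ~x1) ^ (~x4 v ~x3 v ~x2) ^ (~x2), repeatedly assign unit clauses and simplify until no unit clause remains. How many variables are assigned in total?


Unit propagation repeatedly assigns the literal in any unit clause, then simplifies.
Assignments in order: x4 = T, x2 = F.
No further unit clauses remain.
Total variables assigned = 2.

2


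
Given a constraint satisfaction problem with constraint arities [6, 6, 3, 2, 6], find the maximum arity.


The arities are: 6, 6, 3, 2, 6.
Scan for the maximum value.
Maximum arity = 6.

6


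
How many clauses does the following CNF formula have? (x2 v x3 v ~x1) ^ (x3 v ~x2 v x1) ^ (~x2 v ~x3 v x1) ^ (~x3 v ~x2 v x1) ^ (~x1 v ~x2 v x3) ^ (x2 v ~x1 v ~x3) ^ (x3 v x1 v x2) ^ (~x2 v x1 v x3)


Each group enclosed in parentheses joined by ^ is one clause.
Counting the conjuncts: 8 clauses.

8


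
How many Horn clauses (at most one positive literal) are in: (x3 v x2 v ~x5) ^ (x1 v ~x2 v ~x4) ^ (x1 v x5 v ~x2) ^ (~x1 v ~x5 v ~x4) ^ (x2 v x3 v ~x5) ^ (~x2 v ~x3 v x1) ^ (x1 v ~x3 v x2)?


A Horn clause has at most one positive literal.
Clause 1: 2 positive lit(s) -> not Horn
Clause 2: 1 positive lit(s) -> Horn
Clause 3: 2 positive lit(s) -> not Horn
Clause 4: 0 positive lit(s) -> Horn
Clause 5: 2 positive lit(s) -> not Horn
Clause 6: 1 positive lit(s) -> Horn
Clause 7: 2 positive lit(s) -> not Horn
Total Horn clauses = 3.

3


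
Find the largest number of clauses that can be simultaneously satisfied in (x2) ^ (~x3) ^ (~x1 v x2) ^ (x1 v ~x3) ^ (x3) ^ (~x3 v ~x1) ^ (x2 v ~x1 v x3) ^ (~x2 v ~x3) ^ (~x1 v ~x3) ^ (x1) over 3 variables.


Enumerate all 8 truth assignments.
For each, count how many of the 10 clauses are satisfied.
The formula is not fully satisfiable, so the maximum is below 10.
Maximum simultaneously satisfiable clauses = 9.

9


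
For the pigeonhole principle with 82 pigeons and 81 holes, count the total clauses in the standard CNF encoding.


The PHP encoding has two parts:
1) At-least-one-hole clauses: 82 (one per pigeon, each with 81 literals).
2) At-most-one-pigeon-per-hole clauses: 81 holes * C(82,2) = 81 * 3321 = 269001.
Total clauses = 82 + 269001 = 269083.

269083


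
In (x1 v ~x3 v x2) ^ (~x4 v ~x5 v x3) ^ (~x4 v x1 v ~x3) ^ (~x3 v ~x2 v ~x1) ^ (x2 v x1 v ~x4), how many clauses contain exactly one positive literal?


A definite clause has exactly one positive literal.
Clause 1: 2 positive -> not definite
Clause 2: 1 positive -> definite
Clause 3: 1 positive -> definite
Clause 4: 0 positive -> not definite
Clause 5: 2 positive -> not definite
Definite clause count = 2.

2


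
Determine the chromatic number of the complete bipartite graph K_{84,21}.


K_{84,21} is bipartite by definition: the two parts are independent sets, with every edge crossing between them.
Color all vertices in one part with color 1 and all vertices in the other part with color 2.
Since the graph has at least one edge, one color does not suffice.
Chromatic number = 2.

2


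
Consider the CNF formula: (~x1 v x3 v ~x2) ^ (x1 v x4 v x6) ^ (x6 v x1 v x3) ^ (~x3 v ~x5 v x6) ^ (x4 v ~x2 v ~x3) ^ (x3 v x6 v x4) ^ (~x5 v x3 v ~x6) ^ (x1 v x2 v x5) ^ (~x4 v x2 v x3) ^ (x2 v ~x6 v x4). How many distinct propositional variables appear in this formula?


Identify each distinct variable in the formula.
Variables found: x1, x2, x3, x4, x5, x6.
Total distinct variables = 6.

6


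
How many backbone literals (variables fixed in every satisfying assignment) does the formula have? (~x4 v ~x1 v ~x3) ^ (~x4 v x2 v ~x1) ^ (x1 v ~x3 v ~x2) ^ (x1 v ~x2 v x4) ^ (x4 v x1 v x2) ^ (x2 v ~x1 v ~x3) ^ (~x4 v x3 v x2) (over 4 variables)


Find all satisfying assignments: 6 model(s).
Check which variables have the same value in every model.
No variable is fixed across all models.
Backbone size = 0.

0


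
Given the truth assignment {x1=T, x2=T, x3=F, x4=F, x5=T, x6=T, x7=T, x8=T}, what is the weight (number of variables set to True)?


The weight is the number of variables assigned True.
True variables: x1, x2, x5, x6, x7, x8.
Weight = 6.

6


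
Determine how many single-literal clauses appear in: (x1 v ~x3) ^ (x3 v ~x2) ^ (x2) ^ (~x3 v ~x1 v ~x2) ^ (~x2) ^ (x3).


A unit clause contains exactly one literal.
Unit clauses found: (x2), (~x2), (x3).
Count = 3.

3


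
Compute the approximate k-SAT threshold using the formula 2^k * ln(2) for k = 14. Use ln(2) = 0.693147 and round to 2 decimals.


Using the asymptotic formula: threshold ~ 2^k * ln(2).
2^14 = 16384.
16384 * 0.693147 = 11356.52.

11356.52


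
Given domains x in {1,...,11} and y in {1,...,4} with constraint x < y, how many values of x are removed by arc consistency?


For the constraint x < y, x needs a supporting value in y's domain.
x can be at most 3 (one less than y's maximum).
Valid x values from domain: 3 out of 11.
Pruned = 11 - 3 = 8.

8


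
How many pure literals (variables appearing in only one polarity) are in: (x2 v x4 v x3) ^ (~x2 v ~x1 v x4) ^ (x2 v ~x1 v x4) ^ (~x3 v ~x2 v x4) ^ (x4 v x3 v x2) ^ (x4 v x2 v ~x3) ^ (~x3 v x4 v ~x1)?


A pure literal appears in only one polarity across all clauses.
Pure literals: x1 (negative only), x4 (positive only).
Count = 2.

2


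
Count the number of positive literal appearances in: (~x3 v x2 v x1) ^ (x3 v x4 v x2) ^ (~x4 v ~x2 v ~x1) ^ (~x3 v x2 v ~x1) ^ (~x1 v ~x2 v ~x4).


Scan each clause for unnegated literals.
Clause 1: 2 positive; Clause 2: 3 positive; Clause 3: 0 positive; Clause 4: 1 positive; Clause 5: 0 positive.
Total positive literal occurrences = 6.

6


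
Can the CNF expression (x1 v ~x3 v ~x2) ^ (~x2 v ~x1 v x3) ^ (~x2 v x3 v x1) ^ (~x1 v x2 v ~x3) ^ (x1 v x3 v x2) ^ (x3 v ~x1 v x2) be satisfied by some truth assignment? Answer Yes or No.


Check all 8 possible truth assignments.
Number of satisfying assignments found: 2.
The formula is satisfiable.

Yes


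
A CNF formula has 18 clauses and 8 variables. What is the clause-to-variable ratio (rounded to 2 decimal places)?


Clause-to-variable ratio = clauses / variables.
18 / 8 = 2.25.

2.25


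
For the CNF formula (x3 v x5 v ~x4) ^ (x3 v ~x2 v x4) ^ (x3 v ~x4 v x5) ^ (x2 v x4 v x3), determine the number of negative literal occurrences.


Scan each clause for negated literals.
Clause 1: 1 negative; Clause 2: 1 negative; Clause 3: 1 negative; Clause 4: 0 negative.
Total negative literal occurrences = 3.

3


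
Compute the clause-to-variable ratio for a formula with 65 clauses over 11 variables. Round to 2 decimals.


Clause-to-variable ratio = clauses / variables.
65 / 11 = 5.91.

5.91


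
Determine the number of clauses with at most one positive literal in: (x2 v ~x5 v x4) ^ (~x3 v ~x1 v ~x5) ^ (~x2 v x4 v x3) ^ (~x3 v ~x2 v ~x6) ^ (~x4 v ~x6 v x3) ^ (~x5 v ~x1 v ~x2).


A Horn clause has at most one positive literal.
Clause 1: 2 positive lit(s) -> not Horn
Clause 2: 0 positive lit(s) -> Horn
Clause 3: 2 positive lit(s) -> not Horn
Clause 4: 0 positive lit(s) -> Horn
Clause 5: 1 positive lit(s) -> Horn
Clause 6: 0 positive lit(s) -> Horn
Total Horn clauses = 4.

4


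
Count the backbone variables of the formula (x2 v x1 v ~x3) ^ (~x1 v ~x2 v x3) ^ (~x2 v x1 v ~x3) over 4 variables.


Find all satisfying assignments: 10 model(s).
Check which variables have the same value in every model.
No variable is fixed across all models.
Backbone size = 0.

0


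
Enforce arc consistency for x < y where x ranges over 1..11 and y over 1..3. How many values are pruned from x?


For the constraint x < y, x needs a supporting value in y's domain.
x can be at most 2 (one less than y's maximum).
Valid x values from domain: 2 out of 11.
Pruned = 11 - 2 = 9.

9


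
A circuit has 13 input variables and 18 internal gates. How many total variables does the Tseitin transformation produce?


The Tseitin transformation introduces one auxiliary variable per gate.
Total variables = inputs + gates = 13 + 18 = 31.

31


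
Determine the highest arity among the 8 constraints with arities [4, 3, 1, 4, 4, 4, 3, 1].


The arities are: 4, 3, 1, 4, 4, 4, 3, 1.
Scan for the maximum value.
Maximum arity = 4.

4


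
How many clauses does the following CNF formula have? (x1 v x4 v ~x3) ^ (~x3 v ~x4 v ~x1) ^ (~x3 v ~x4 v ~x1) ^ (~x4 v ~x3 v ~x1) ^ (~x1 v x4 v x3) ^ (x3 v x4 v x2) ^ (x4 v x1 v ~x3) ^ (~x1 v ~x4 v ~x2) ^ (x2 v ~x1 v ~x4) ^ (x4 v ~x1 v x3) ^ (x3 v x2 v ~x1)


Each group enclosed in parentheses joined by ^ is one clause.
Counting the conjuncts: 11 clauses.

11


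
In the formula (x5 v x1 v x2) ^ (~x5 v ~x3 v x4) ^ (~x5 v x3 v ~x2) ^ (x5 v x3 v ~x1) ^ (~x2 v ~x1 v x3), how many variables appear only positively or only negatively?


A pure literal appears in only one polarity across all clauses.
Pure literals: x4 (positive only).
Count = 1.

1


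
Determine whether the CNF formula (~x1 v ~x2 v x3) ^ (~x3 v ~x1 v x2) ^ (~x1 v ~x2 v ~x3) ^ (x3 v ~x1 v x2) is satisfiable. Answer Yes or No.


Check all 8 possible truth assignments.
Number of satisfying assignments found: 4.
The formula is satisfiable.

Yes


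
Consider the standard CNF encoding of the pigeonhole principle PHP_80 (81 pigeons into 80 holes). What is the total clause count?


The PHP encoding has two parts:
1) At-least-one-hole clauses: 81 (one per pigeon, each with 80 literals).
2) At-most-one-pigeon-per-hole clauses: 80 holes * C(81,2) = 80 * 3240 = 259200.
Total clauses = 81 + 259200 = 259281.

259281


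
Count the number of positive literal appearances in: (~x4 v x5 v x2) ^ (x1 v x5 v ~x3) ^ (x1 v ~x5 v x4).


Scan each clause for unnegated literals.
Clause 1: 2 positive; Clause 2: 2 positive; Clause 3: 2 positive.
Total positive literal occurrences = 6.

6


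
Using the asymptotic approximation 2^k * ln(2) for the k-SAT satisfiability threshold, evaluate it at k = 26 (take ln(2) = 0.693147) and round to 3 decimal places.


Using the asymptotic formula: threshold ~ 2^k * ln(2).
2^26 = 67108864.
67108864 * 0.693147 = 46516307.755.

46516307.755


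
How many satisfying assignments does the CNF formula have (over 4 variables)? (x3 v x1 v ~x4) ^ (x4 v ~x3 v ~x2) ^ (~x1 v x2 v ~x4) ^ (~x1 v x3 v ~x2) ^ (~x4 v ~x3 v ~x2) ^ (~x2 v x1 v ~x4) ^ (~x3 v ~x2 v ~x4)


Enumerate all 16 truth assignments over 4 variables.
Test each against every clause.
Satisfying assignments found: 6.

6


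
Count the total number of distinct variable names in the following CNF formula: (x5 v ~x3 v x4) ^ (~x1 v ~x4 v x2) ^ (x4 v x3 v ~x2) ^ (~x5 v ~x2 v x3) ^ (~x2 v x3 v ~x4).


Identify each distinct variable in the formula.
Variables found: x1, x2, x3, x4, x5.
Total distinct variables = 5.

5


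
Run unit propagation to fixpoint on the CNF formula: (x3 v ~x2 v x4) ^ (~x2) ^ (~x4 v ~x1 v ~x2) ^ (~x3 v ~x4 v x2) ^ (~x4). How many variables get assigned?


Unit propagation repeatedly assigns the literal in any unit clause, then simplifies.
Assignments in order: x2 = F, x4 = F.
No further unit clauses remain.
Total variables assigned = 2.

2


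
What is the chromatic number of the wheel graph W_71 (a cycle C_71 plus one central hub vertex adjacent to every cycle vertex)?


W_71 consists of the cycle C_71 together with a hub vertex adjacent to every cycle vertex.
The cycle C_71 needs 3 colors (odd cycle -> 3).
The hub is adjacent to every cycle vertex, so it must receive a new color distinct from all of them.
Chromatic number = 3 + 1 = 4.

4


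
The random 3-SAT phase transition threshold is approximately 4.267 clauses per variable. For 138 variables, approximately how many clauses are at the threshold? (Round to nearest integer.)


The 3-SAT phase transition occurs at approximately 4.267 clauses per variable.
m = 4.267 * 138 = 588.846.
Rounded to nearest integer: 589.

589


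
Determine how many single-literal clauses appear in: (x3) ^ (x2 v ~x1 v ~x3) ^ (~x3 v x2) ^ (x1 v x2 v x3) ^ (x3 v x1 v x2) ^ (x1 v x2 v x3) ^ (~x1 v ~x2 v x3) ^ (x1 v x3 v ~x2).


A unit clause contains exactly one literal.
Unit clauses found: (x3).
Count = 1.

1


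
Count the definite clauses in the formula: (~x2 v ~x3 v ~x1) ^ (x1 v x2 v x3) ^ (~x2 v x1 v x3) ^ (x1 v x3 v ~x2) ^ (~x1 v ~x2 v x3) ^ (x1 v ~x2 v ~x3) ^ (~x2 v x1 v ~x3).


A definite clause has exactly one positive literal.
Clause 1: 0 positive -> not definite
Clause 2: 3 positive -> not definite
Clause 3: 2 positive -> not definite
Clause 4: 2 positive -> not definite
Clause 5: 1 positive -> definite
Clause 6: 1 positive -> definite
Clause 7: 1 positive -> definite
Definite clause count = 3.

3


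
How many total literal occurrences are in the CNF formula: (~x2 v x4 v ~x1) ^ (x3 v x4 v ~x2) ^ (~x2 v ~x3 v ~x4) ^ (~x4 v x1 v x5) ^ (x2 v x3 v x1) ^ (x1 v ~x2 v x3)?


Clause lengths: 3, 3, 3, 3, 3, 3.
Sum = 3 + 3 + 3 + 3 + 3 + 3 = 18.

18


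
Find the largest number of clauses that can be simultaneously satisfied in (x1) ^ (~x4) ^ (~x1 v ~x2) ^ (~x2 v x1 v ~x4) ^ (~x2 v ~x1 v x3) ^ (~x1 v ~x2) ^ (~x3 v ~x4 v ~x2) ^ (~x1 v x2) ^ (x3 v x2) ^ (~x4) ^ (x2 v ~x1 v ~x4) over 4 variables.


Enumerate all 16 truth assignments.
For each, count how many of the 11 clauses are satisfied.
The formula is not fully satisfiable, so the maximum is below 11.
Maximum simultaneously satisfiable clauses = 10.

10


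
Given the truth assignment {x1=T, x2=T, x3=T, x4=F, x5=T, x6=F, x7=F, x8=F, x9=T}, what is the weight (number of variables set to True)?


The weight is the number of variables assigned True.
True variables: x1, x2, x3, x5, x9.
Weight = 5.

5


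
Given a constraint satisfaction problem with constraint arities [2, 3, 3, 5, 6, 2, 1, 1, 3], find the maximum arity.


The arities are: 2, 3, 3, 5, 6, 2, 1, 1, 3.
Scan for the maximum value.
Maximum arity = 6.

6


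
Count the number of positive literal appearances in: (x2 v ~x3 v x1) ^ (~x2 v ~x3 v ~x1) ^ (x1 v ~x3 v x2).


Scan each clause for unnegated literals.
Clause 1: 2 positive; Clause 2: 0 positive; Clause 3: 2 positive.
Total positive literal occurrences = 4.

4


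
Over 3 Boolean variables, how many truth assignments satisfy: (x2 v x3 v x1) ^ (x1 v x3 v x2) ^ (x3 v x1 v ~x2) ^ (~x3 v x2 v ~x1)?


Enumerate all 8 truth assignments over 3 variables.
Test each against every clause.
Satisfying assignments found: 5.

5


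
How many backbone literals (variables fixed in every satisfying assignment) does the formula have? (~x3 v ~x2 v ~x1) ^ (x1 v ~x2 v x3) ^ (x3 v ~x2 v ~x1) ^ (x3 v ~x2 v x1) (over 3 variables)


Find all satisfying assignments: 5 model(s).
Check which variables have the same value in every model.
No variable is fixed across all models.
Backbone size = 0.

0


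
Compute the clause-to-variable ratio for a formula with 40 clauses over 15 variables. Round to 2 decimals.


Clause-to-variable ratio = clauses / variables.
40 / 15 = 2.67.

2.67


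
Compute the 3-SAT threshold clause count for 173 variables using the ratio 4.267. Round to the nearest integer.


The 3-SAT phase transition occurs at approximately 4.267 clauses per variable.
m = 4.267 * 173 = 738.191.
Rounded to nearest integer: 738.

738


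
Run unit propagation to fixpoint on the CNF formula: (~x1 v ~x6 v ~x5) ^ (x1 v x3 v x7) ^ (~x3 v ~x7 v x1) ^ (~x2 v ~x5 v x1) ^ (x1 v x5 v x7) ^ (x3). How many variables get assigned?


Unit propagation repeatedly assigns the literal in any unit clause, then simplifies.
Assignments in order: x3 = T.
No further unit clauses remain.
Total variables assigned = 1.

1


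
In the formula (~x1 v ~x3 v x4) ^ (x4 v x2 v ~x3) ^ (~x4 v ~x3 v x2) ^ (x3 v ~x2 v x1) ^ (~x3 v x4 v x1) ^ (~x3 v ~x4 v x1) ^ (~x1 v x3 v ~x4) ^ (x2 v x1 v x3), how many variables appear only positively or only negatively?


A pure literal appears in only one polarity across all clauses.
No pure literals found.
Count = 0.

0


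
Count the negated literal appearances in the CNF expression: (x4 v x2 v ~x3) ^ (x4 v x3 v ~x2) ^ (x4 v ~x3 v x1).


Scan each clause for negated literals.
Clause 1: 1 negative; Clause 2: 1 negative; Clause 3: 1 negative.
Total negative literal occurrences = 3.

3


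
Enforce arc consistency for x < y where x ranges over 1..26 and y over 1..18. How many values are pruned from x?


For the constraint x < y, x needs a supporting value in y's domain.
x can be at most 17 (one less than y's maximum).
Valid x values from domain: 17 out of 26.
Pruned = 26 - 17 = 9.

9


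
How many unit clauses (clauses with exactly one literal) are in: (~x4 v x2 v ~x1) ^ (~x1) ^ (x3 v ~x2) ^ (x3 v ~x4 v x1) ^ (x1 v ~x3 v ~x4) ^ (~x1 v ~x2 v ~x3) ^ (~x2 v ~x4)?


A unit clause contains exactly one literal.
Unit clauses found: (~x1).
Count = 1.

1


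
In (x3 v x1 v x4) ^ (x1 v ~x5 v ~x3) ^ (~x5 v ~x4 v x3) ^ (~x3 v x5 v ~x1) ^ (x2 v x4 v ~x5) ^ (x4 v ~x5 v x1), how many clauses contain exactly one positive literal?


A definite clause has exactly one positive literal.
Clause 1: 3 positive -> not definite
Clause 2: 1 positive -> definite
Clause 3: 1 positive -> definite
Clause 4: 1 positive -> definite
Clause 5: 2 positive -> not definite
Clause 6: 2 positive -> not definite
Definite clause count = 3.

3


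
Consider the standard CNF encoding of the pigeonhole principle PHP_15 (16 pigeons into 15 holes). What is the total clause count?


The PHP encoding has two parts:
1) At-least-one-hole clauses: 16 (one per pigeon, each with 15 literals).
2) At-most-one-pigeon-per-hole clauses: 15 holes * C(16,2) = 15 * 120 = 1800.
Total clauses = 16 + 1800 = 1816.

1816


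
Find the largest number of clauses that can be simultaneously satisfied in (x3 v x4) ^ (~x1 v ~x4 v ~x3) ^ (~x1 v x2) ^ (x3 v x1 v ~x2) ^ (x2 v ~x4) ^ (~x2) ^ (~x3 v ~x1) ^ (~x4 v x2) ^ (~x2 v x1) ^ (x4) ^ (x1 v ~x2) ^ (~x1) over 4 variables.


Enumerate all 16 truth assignments.
For each, count how many of the 12 clauses are satisfied.
The formula is not fully satisfiable, so the maximum is below 12.
Maximum simultaneously satisfiable clauses = 11.

11


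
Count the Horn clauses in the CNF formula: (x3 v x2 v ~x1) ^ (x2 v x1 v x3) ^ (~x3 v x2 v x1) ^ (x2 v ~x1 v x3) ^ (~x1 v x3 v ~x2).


A Horn clause has at most one positive literal.
Clause 1: 2 positive lit(s) -> not Horn
Clause 2: 3 positive lit(s) -> not Horn
Clause 3: 2 positive lit(s) -> not Horn
Clause 4: 2 positive lit(s) -> not Horn
Clause 5: 1 positive lit(s) -> Horn
Total Horn clauses = 1.

1


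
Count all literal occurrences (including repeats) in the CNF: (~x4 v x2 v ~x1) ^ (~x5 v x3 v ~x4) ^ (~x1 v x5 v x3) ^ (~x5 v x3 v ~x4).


Clause lengths: 3, 3, 3, 3.
Sum = 3 + 3 + 3 + 3 = 12.

12


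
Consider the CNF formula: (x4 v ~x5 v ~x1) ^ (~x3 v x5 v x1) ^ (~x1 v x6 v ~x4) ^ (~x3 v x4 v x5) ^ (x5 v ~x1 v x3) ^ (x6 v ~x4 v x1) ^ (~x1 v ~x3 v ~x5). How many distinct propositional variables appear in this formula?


Identify each distinct variable in the formula.
Variables found: x1, x3, x4, x5, x6.
Total distinct variables = 5.

5


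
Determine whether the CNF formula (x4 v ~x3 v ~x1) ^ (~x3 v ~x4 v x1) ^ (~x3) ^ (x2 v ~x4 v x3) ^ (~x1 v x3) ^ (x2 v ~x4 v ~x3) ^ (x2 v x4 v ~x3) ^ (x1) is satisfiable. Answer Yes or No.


Check all 16 possible truth assignments.
Number of satisfying assignments found: 0.
The formula is unsatisfiable.

No


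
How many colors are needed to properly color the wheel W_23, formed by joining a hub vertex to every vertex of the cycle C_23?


W_23 consists of the cycle C_23 together with a hub vertex adjacent to every cycle vertex.
The cycle C_23 needs 3 colors (odd cycle -> 3).
The hub is adjacent to every cycle vertex, so it must receive a new color distinct from all of them.
Chromatic number = 3 + 1 = 4.

4


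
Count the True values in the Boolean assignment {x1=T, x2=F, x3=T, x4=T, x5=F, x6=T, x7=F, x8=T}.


The weight is the number of variables assigned True.
True variables: x1, x3, x4, x6, x8.
Weight = 5.

5


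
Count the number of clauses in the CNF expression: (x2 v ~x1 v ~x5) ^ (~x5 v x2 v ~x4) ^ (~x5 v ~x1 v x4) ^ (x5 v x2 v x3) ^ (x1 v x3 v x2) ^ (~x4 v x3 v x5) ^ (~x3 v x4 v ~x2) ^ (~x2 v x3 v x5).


Each group enclosed in parentheses joined by ^ is one clause.
Counting the conjuncts: 8 clauses.

8


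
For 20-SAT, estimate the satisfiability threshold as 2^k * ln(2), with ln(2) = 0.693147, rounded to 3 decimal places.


Using the asymptotic formula: threshold ~ 2^k * ln(2).
2^20 = 1048576.
1048576 * 0.693147 = 726817.309.

726817.309


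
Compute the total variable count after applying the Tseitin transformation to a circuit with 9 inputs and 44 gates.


The Tseitin transformation introduces one auxiliary variable per gate.
Total variables = inputs + gates = 9 + 44 = 53.

53


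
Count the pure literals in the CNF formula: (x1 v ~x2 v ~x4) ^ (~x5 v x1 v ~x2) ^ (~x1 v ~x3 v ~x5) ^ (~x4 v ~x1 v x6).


A pure literal appears in only one polarity across all clauses.
Pure literals: x2 (negative only), x3 (negative only), x4 (negative only), x5 (negative only), x6 (positive only).
Count = 5.

5


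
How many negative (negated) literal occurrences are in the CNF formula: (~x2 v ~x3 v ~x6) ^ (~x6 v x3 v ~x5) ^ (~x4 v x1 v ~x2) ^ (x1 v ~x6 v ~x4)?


Scan each clause for negated literals.
Clause 1: 3 negative; Clause 2: 2 negative; Clause 3: 2 negative; Clause 4: 2 negative.
Total negative literal occurrences = 9.

9


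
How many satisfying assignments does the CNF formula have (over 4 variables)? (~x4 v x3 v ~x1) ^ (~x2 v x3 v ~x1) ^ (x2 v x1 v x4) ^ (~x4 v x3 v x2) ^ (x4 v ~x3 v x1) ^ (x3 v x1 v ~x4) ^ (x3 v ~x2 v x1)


Enumerate all 16 truth assignments over 4 variables.
Test each against every clause.
Satisfying assignments found: 7.

7


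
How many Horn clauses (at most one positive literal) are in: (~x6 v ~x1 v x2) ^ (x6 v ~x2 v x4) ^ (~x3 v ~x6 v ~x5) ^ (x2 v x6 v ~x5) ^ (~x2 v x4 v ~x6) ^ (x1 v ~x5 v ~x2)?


A Horn clause has at most one positive literal.
Clause 1: 1 positive lit(s) -> Horn
Clause 2: 2 positive lit(s) -> not Horn
Clause 3: 0 positive lit(s) -> Horn
Clause 4: 2 positive lit(s) -> not Horn
Clause 5: 1 positive lit(s) -> Horn
Clause 6: 1 positive lit(s) -> Horn
Total Horn clauses = 4.

4


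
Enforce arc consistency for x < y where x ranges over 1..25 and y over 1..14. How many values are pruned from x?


For the constraint x < y, x needs a supporting value in y's domain.
x can be at most 13 (one less than y's maximum).
Valid x values from domain: 13 out of 25.
Pruned = 25 - 13 = 12.

12


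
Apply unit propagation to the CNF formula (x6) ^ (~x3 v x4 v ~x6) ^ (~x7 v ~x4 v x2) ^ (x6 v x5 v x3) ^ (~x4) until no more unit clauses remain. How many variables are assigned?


Unit propagation repeatedly assigns the literal in any unit clause, then simplifies.
Assignments in order: x6 = T, x4 = F, x3 = F.
No further unit clauses remain.
Total variables assigned = 3.

3


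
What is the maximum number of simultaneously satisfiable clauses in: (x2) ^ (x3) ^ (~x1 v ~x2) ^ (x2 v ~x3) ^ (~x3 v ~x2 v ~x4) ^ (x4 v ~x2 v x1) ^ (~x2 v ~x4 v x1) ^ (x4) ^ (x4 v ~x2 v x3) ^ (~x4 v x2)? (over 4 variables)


Enumerate all 16 truth assignments.
For each, count how many of the 10 clauses are satisfied.
The formula is not fully satisfiable, so the maximum is below 10.
Maximum simultaneously satisfiable clauses = 8.

8


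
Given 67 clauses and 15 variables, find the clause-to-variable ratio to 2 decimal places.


Clause-to-variable ratio = clauses / variables.
67 / 15 = 4.47.

4.47
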